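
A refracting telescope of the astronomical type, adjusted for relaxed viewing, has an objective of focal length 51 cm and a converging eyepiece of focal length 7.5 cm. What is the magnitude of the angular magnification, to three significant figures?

|M| = f_obj/|f_eye| = 51/7.5 = 6.800.

6.80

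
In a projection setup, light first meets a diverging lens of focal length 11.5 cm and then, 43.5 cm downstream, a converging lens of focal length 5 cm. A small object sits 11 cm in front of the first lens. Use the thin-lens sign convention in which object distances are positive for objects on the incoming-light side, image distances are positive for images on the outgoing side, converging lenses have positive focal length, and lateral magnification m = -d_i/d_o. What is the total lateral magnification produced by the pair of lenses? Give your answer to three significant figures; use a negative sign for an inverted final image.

Applying the thin-lens equation to the first lens, 1/(-11.5) = 1/11 + 1/d_i1, which gives d_i1 = -5.622 cm.
Its lateral magnification is m_1 = -d_i1/d_o1 = -(-5.622)/11 = 0.5111.
The intermediate image is virtual, 5.622 cm to the left of lens 1, so d_o2 = L - d_i1 = 43.5 - (-5.622) = 49.122 cm.
Applying the thin-lens equation again with f_2 = 5 cm and d_o2 = 49.122 cm gives d_i2 = 5.567 cm.
m_2 = -(5.567)/(49.122) = -0.1133.
Total m = m_1 x m_2 = (0.5111)(-0.1133) = -0.0579.

-0.0579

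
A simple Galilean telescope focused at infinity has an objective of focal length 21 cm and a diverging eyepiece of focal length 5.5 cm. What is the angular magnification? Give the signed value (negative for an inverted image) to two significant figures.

M = -f_obj/f_eye = -21/(-5.5) = 3.818.

3.8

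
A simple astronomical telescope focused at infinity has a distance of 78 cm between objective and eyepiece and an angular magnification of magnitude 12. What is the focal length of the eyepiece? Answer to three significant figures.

6.00 cm

In normal adjustment the tube length equals f_obj + f_eye and |M| = f_obj/f_eye.
So f_obj = 12 f_eye and 12 f_eye + f_eye = 78 cm, giving f_eye = 78/13 = 6.000 cm and f_obj = 72.000 cm.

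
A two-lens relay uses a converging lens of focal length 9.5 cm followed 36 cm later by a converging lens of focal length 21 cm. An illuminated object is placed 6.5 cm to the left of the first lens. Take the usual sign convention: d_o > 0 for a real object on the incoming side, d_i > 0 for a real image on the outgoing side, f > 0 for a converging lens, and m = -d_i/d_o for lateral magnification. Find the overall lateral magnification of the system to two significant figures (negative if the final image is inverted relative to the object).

Lens 1: 1/d_i1 = 1/f_1 - 1/d_o1 = 1/9.5 - 1/6.5 = -0.04858 cm^-1, so d_i1 = -20.583 cm.
m_1 = -(-20.583)/6.5 = 3.1667.
With d_i1 < 0 the first image is virtual and lies on the object side; the object distance for lens 2 is d_o2 = 36 - (-20.583) = 56.583 cm.
Lens 2: 1/d_i2 = 1/f_2 - 1/d_o2 = 1/21 - 1/(56.583) = 0.02995 cm^-1, so d_i2 = 33.393 cm.
m_2 = -(33.393)/(56.583) = -0.5902.
Total m = m_1 x m_2 = (3.1667)(-0.5902) = -1.8689.

-1.9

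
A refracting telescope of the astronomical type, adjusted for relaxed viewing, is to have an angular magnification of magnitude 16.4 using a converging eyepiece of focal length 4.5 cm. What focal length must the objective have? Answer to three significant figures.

|M| = f_obj/|f_eye|, so f_obj = |M| x |f_eye| = 16.4 x 4.5 = 73.800 cm.

73.8 cm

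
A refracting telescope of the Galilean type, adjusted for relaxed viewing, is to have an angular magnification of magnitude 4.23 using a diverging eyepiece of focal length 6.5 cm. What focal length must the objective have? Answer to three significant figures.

27.5 cm

|M| = f_obj/|f_eye|, so f_obj = |M| x |f_eye| = 4.23 x 6.5 = 27.495 cm.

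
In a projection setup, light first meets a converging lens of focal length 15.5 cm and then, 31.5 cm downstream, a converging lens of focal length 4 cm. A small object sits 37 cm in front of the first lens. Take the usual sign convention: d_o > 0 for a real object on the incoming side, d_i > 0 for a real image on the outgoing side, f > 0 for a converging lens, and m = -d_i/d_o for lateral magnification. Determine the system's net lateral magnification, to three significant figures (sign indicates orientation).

First lens: d_i1 = 1/(1/15.5 - 1/37) = 26.674 cm.
m_1 = -(26.674)/37 = -0.7209.
That image sits 4.826 cm in front of the second lens, so d_o2 = 4.826 cm.
Second lens: d_i2 = 1/(1/4 - 1/(4.826)) = 23.380 cm.
m_2 = -(23.380)/(4.826) = -4.8451.
Total m = m_1 x m_2 = (-0.7209)(-4.8451) = 3.4930.

3.49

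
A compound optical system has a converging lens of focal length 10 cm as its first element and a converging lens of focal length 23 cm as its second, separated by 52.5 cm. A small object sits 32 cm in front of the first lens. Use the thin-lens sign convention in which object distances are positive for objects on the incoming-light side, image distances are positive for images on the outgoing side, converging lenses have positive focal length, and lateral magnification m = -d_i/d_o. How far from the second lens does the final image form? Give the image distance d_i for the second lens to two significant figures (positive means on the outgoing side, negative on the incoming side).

Lens 1: 1/d_i1 = 1/f_1 - 1/d_o1 = 1/10 - 1/32 = 0.06875 cm^-1, so d_i1 = 14.545 cm.
Object distance for lens 2: d_o2 = 52.5 - 14.545 = 37.955 cm.
Lens 2: 1/d_i2 = 1/f_2 - 1/d_o2 = 1/23 - 1/(37.955) = 0.01713 cm^-1, so d_i2 = 58.374 cm.

58 cm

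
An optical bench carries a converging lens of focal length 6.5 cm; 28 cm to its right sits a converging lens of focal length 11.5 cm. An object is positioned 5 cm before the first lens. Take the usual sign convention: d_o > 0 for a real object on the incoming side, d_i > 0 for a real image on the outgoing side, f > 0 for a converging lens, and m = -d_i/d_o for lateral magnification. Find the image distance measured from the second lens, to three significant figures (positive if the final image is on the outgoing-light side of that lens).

15.0 cm

Applying the thin-lens equation to the first lens, 1/6.5 = 1/5 + 1/d_i1, which gives d_i1 = -21.667 cm.
With d_i1 < 0 the first image is virtual and lies on the object side; the object distance for lens 2 is d_o2 = 28 - (-21.667) = 49.667 cm.
Applying the thin-lens equation again with f_2 = 11.5 cm and d_o2 = 49.667 cm gives d_i2 = 14.965 cm.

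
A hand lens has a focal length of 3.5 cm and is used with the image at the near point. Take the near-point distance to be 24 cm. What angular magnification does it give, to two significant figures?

7.9

M = 1 + D/f = 1 + 24/3.5 = 7.857.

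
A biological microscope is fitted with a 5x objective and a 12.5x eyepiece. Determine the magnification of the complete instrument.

The overall magnification of a compound microscope is the product of the objective and eyepiece magnifications:
M = M_obj x M_eye = 5 x 12.5 = 62.5.

62.5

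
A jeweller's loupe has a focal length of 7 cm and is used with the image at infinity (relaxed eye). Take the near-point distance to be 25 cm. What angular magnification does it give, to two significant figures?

3.6

M = D/f = 25/7 = 3.571.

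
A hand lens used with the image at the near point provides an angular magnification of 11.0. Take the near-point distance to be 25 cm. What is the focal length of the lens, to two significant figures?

For the image at the near point, M = 1 + D/f.
f = D/(M - 1) = 25/(11.0 - 1) = 2.500 cm.

2.5 cm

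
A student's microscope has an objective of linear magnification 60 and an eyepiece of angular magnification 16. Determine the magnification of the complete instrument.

The overall magnification of a compound microscope is the product of the objective and eyepiece magnifications:
M = M_obj x M_eye = 60 x 16 = 960.

960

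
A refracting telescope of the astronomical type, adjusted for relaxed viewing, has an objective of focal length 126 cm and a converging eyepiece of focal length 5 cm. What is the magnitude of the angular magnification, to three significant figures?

|M| = f_obj/|f_eye| = 126/5 = 25.200.

25.2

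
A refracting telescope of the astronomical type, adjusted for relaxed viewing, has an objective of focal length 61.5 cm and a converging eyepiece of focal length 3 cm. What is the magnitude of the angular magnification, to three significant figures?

20.5

|M| = f_obj/|f_eye| = 61.5/3 = 20.500.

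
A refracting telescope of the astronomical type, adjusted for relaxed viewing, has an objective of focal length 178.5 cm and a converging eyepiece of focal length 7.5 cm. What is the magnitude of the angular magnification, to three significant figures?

23.8

|M| = f_obj/|f_eye| = 178.5/7.5 = 23.800.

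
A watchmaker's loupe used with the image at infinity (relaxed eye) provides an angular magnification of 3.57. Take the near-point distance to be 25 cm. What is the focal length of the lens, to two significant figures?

For the image at infinity, M = D/f.
f = D/M = 25/3.57 = 7.003 cm.

7.0 cm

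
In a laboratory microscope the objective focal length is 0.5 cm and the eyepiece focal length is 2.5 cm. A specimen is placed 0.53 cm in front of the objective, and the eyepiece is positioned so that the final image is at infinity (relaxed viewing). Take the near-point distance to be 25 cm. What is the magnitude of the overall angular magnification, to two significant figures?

Objective: 1/d_i = 1/f_obj - 1/d_o = 1/0.5 - 1/0.53 = 0.11321 cm^-1, so d_i = 8.833 cm.
m_obj = -d_i/d_o = -8.833/0.53 = -16.667.
Eyepiece angular magnification (image at infinity): M_eye = D/f_e = 25/2.5 = 10.000.
Overall M = m_obj x M_eye = (-16.667)(10.000) = -166.67.
|M| = 166.67.

170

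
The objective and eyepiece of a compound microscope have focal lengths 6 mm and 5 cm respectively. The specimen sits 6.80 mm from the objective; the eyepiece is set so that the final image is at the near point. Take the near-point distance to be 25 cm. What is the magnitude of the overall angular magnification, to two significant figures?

45

Convert to cm: f_obj = 6 mm = 0.6 cm; d_o = 6.80 mm = 0.68 cm.
Objective: 1/d_i = 1/f_obj - 1/d_o = 1/0.6 - 1/0.68 = 0.19608 cm^-1, so d_i = 5.100 cm.
m_obj = -d_i/d_o = -5.100/0.68 = -7.500.
Eyepiece angular magnification (image at near point): M_eye = 1 + D/f_e = 1 + 25/5 = 6.000.
Overall M = m_obj x M_eye = (-7.500)(6.000) = -45.00.
|M| = 45.00.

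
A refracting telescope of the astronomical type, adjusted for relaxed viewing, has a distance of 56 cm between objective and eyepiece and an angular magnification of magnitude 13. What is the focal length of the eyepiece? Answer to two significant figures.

In normal adjustment the tube length equals f_obj + f_eye and |M| = f_obj/f_eye.
So f_obj = 13 f_eye and 13 f_eye + f_eye = 56 cm, giving f_eye = 56/14 = 4.000 cm and f_obj = 52.000 cm.

4.0 cm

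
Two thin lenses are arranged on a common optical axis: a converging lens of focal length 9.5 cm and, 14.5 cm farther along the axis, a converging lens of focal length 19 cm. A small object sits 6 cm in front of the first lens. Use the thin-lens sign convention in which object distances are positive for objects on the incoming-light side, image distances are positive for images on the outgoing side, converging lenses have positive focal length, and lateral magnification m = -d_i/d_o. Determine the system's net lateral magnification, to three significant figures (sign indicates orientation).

First lens: d_i1 = 1/(1/9.5 - 1/6) = -16.286 cm.
m_1 = -(-16.286)/6 = 2.7143.
With d_i1 < 0 the first image is virtual and lies on the object side; the object distance for lens 2 is d_o2 = 14.5 - (-16.286) = 30.786 cm.
Second lens: d_i2 = 1/(1/19 - 1/(30.786)) = 49.630 cm.
m_2 = -(49.630)/(30.786) = -1.6121.
Total m = m_1 x m_2 = (2.7143)(-1.6121) = -4.3758.

-4.38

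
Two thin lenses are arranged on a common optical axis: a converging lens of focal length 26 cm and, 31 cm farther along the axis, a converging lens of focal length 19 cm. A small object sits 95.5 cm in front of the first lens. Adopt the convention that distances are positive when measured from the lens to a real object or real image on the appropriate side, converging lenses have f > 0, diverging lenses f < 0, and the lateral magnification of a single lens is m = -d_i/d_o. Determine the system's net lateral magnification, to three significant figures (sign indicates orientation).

Lens 1: 1/d_i1 = 1/f_1 - 1/d_o1 = 1/26 - 1/95.5 = 0.02799 cm^-1, so d_i1 = 35.727 cm.
m_1 = -(35.727)/95.5 = -0.3741.
Since 35.727 cm > 31 cm, the first image lies past the second lens and serves as a virtual object: d_o2 = L - d_i1 = -4.727 cm.
Lens 2: 1/d_i2 = 1/f_2 - 1/d_o2 = 1/19 - 1/(-4.727) = 0.26420 cm^-1, so d_i2 = 3.785 cm.
m_2 = -(3.785)/(-4.727) = 0.8008.
Overall magnification: m = m_1 m_2 = -0.2996.

-0.300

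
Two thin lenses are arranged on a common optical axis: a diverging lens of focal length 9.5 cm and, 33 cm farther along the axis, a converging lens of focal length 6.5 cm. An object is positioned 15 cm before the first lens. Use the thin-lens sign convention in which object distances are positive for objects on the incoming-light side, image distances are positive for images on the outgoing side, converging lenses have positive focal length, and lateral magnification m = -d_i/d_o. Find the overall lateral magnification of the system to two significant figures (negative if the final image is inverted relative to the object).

-0.078

Lens 1: 1/d_i1 = 1/f_1 - 1/d_o1 = 1/(-9.5) - 1/15 = -0.17193 cm^-1, so d_i1 = -5.816 cm.
m_1 = -(-5.816)/15 = 0.3878.
The intermediate image is virtual, 5.816 cm to the left of lens 1, so d_o2 = L - d_i1 = 33 - (-5.816) = 38.816 cm.
Lens 2: 1/d_i2 = 1/f_2 - 1/d_o2 = 1/6.5 - 1/(38.816) = 0.12808 cm^-1, so d_i2 = 7.807 cm.
m_2 = -(7.807)/(38.816) = -0.2011.
Overall magnification: m = m_1 m_2 = -0.0780.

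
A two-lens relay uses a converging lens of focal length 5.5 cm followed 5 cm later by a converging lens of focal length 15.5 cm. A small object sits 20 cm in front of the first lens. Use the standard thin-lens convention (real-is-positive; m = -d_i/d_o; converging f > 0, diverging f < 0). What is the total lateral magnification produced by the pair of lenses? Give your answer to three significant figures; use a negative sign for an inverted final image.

-0.325

Lens 1: 1/d_i1 = 1/f_1 - 1/d_o1 = 1/5.5 - 1/20 = 0.13182 cm^-1, so d_i1 = 7.586 cm.
m_1 = -(7.586)/20 = -0.3793.
This image would form 7.586 cm past lens 1, i.e. 2.586 cm beyond lens 2, so it is a virtual object for lens 2: d_o2 = 5 - 7.586 = -2.586 cm.
Lens 2: 1/d_i2 = 1/f_2 - 1/d_o2 = 1/15.5 - 1/(-2.586) = 0.45118 cm^-1, so d_i2 = 2.216 cm.
m_2 = -(2.216)/(-2.586) = 0.8570.
Overall magnification: m = m_1 m_2 = -0.3251.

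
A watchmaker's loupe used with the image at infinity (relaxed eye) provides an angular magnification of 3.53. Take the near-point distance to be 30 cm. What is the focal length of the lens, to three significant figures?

For the image at infinity, M = D/f.
f = D/M = 30/3.53 = 8.499 cm.

8.50 cm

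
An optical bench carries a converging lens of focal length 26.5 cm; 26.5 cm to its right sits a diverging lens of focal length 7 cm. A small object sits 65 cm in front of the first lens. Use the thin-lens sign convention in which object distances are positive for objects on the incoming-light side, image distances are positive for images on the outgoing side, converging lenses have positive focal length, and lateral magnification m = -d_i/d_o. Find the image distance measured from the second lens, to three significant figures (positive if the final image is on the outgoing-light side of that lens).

Applying the thin-lens equation to the first lens, 1/26.5 = 1/65 + 1/d_i1, which gives d_i1 = 44.740 cm.
Since 44.740 cm > 26.5 cm, the first image lies past the second lens and serves as a virtual object: d_o2 = L - d_i1 = -18.240 cm.
Applying the thin-lens equation again with f_2 = -7 cm and d_o2 = -18.240 cm gives d_i2 = -11.359 cm.

-11.4 cm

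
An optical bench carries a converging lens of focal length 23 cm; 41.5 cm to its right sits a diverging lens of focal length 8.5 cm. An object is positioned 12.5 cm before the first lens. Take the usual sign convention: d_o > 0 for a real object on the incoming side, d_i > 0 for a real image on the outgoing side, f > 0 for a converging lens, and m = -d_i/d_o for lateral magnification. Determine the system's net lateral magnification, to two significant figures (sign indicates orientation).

First lens: d_i1 = 1/(1/23 - 1/12.5) = -27.381 cm.
m_1 = -(-27.381)/12.5 = 2.1905.
With d_i1 < 0 the first image is virtual and lies on the object side; the object distance for lens 2 is d_o2 = 41.5 - (-27.381) = 68.881 cm.
Second lens: d_i2 = 1/(1/(-8.5) - 1/(68.881)) = -7.566 cm.
m_2 = -(-7.566)/(68.881) = 0.1098.
Total m = m_1 x m_2 = (2.1905)(0.1098) = 0.2406.

0.24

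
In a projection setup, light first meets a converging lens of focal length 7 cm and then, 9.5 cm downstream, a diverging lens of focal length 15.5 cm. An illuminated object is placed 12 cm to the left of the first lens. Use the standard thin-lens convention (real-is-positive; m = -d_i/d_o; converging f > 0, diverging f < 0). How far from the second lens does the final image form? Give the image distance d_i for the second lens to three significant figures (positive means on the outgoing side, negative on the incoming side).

13.8 cm

First lens: d_i1 = 1/(1/7 - 1/12) = 16.800 cm.
This image would form 16.800 cm past lens 1, i.e. 7.300 cm beyond lens 2, so it is a virtual object for lens 2: d_o2 = 9.5 - 16.800 = -7.300 cm.
Second lens: d_i2 = 1/(1/(-15.5) - 1/(-7.300)) = 13.799 cm.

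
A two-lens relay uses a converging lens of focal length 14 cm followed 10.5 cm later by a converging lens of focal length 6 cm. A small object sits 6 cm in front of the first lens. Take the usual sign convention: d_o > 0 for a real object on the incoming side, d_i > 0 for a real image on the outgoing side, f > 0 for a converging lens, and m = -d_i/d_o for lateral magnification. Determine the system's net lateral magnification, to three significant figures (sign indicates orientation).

Lens 1: 1/d_i1 = 1/f_1 - 1/d_o1 = 1/14 - 1/6 = -0.09524 cm^-1, so d_i1 = -10.500 cm.
m_1 = -(-10.500)/6 = 1.7500.
The intermediate image is virtual, 10.500 cm to the left of lens 1, so d_o2 = L - d_i1 = 10.5 - (-10.500) = 21.000 cm.
Lens 2: 1/d_i2 = 1/f_2 - 1/d_o2 = 1/6 - 1/(21.000) = 0.11905 cm^-1, so d_i2 = 8.400 cm.
m_2 = -(8.400)/(21.000) = -0.4000.
Overall magnification: m = m_1 m_2 = -0.7000.

-0.700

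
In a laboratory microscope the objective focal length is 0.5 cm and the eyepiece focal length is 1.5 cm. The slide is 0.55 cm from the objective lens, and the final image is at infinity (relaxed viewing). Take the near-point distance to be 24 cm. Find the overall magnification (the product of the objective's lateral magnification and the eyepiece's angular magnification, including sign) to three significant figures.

Objective: 1/d_i = 1/f_obj - 1/d_o = 1/0.5 - 1/0.55 = 0.18182 cm^-1, so d_i = 5.500 cm.
m_obj = -d_i/d_o = -5.500/0.55 = -10.000.
Eyepiece angular magnification (image at infinity): M_eye = D/f_e = 24/1.5 = 16.000.
Overall M = m_obj x M_eye = (-10.000)(16.000) = -160.00.

-160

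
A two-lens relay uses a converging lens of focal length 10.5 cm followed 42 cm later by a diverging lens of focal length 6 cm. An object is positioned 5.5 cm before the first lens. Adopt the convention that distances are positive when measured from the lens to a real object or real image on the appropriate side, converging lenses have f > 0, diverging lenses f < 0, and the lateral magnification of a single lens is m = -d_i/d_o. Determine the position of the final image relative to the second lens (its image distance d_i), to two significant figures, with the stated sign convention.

-5.4 cm

Lens 1: 1/d_i1 = 1/f_1 - 1/d_o1 = 1/10.5 - 1/5.5 = -0.08658 cm^-1, so d_i1 = -11.550 cm.
The intermediate image is virtual, 11.550 cm to the left of lens 1, so d_o2 = L - d_i1 = 42 - (-11.550) = 53.550 cm.
Lens 2: 1/d_i2 = 1/f_2 - 1/d_o2 = 1/(-6) - 1/(53.550) = -0.18534 cm^-1, so d_i2 = -5.395 cm.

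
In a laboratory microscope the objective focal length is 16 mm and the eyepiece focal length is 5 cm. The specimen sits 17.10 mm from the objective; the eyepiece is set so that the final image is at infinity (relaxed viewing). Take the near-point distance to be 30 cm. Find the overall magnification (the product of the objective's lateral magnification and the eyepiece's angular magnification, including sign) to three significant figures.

-87.3

Convert to cm: f_obj = 16 mm = 1.6 cm; d_o = 17.10 mm = 1.71 cm.
Objective: 1/d_i = 1/f_obj - 1/d_o = 1/1.6 - 1/1.71 = 0.04020 cm^-1, so d_i = 24.873 cm.
m_obj = -d_i/d_o = -24.873/1.71 = -14.545.
Eyepiece angular magnification (image at infinity): M_eye = D/f_e = 30/5 = 6.000.
Overall M = m_obj x M_eye = (-14.545)(6.000) = -87.27.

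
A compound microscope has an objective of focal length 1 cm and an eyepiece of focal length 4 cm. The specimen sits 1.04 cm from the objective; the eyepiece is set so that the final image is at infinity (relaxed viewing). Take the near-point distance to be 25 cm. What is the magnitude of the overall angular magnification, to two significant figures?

Objective: 1/d_i = 1/f_obj - 1/d_o = 1/1 - 1/1.04 = 0.03846 cm^-1, so d_i = 26.000 cm.
m_obj = -d_i/d_o = -26.000/1.04 = -25.000.
Eyepiece angular magnification (image at infinity): M_eye = D/f_e = 25/4 = 6.250.
Overall M = m_obj x M_eye = (-25.000)(6.250) = -156.25.
|M| = 156.25.

160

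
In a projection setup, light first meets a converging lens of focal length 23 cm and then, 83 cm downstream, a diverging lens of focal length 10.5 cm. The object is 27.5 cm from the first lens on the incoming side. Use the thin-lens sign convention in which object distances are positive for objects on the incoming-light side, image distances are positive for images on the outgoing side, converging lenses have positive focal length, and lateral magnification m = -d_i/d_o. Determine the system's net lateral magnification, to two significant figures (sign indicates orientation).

Lens 1: 1/d_i1 = 1/f_1 - 1/d_o1 = 1/23 - 1/27.5 = 0.00711 cm^-1, so d_i1 = 140.556 cm.
m_1 = -(140.556)/27.5 = -5.1111.
This image would form 140.556 cm past lens 1, i.e. 57.556 cm beyond lens 2, so it is a virtual object for lens 2: d_o2 = 83 - 140.556 = -57.556 cm.
Lens 2: 1/d_i2 = 1/f_2 - 1/d_o2 = 1/(-10.5) - 1/(-57.556) = -0.07786 cm^-1, so d_i2 = -12.843 cm.
m_2 = -(-12.843)/(-57.556) = -0.2231.
The system's lateral magnification is m_1 m_2 = (-5.1111)(-0.2231) = 1.1405.

1.1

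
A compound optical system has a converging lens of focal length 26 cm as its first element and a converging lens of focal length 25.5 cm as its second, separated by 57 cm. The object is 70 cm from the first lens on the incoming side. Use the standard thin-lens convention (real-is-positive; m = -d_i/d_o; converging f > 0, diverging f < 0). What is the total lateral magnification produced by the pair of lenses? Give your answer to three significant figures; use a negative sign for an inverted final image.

-1.53

First lens: d_i1 = 1/(1/26 - 1/70) = 41.364 cm.
m_1 = -(41.364)/70 = -0.5909.
The intermediate image is 41.364 cm to the right of lens 1, so d_o2 = L - d_i1 = 57 - 41.364 = 15.636 cm.
Second lens: d_i2 = 1/(1/25.5 - 1/(15.636)) = -40.424 cm.
m_2 = -(-40.424)/(15.636) = 2.5853.
Overall magnification: m = m_1 m_2 = -1.5276.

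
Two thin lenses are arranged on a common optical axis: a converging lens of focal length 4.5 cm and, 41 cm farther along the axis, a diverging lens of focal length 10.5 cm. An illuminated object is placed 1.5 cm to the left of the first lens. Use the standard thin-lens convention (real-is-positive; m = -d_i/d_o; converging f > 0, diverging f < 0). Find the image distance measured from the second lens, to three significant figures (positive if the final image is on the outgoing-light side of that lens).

Lens 1: 1/d_i1 = 1/f_1 - 1/d_o1 = 1/4.5 - 1/1.5 = -0.44444 cm^-1, so d_i1 = -2.250 cm.
The intermediate image is virtual, 2.250 cm to the left of lens 1, so d_o2 = L - d_i1 = 41 - (-2.250) = 43.250 cm.
Lens 2: 1/d_i2 = 1/f_2 - 1/d_o2 = 1/(-10.5) - 1/(43.250) = -0.11836 cm^-1, so d_i2 = -8.449 cm.

-8.45 cm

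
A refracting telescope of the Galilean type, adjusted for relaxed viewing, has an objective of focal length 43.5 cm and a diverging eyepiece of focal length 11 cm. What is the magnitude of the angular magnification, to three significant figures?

3.95

|M| = f_obj/|f_eye| = 43.5/11 = 3.955.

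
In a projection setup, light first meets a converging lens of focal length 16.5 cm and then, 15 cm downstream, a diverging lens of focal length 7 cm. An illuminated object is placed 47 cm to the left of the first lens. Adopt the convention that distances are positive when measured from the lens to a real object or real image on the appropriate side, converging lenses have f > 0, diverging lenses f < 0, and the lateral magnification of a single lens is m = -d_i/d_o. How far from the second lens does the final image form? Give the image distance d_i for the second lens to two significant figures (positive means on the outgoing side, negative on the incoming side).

-21 cm

First lens: d_i1 = 1/(1/16.5 - 1/47) = 25.426 cm.
Since 25.426 cm > 15 cm, the first image lies past the second lens and serves as a virtual object: d_o2 = L - d_i1 = -10.426 cm.
Second lens: d_i2 = 1/(1/(-7) - 1/(-10.426)) = -21.301 cm.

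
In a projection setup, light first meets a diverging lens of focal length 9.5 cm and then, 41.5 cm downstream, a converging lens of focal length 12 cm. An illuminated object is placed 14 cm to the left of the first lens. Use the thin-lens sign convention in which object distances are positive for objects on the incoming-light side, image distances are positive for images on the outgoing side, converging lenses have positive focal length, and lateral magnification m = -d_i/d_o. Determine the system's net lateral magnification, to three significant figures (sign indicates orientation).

-0.138

First lens: d_i1 = 1/(1/(-9.5) - 1/14) = -5.660 cm.
m_1 = -(-5.660)/14 = 0.4043.
The intermediate image is virtual, 5.660 cm to the left of lens 1, so d_o2 = L - d_i1 = 41.5 - (-5.660) = 47.160 cm.
Second lens: d_i2 = 1/(1/12 - 1/(47.160)) = 16.096 cm.
m_2 = -(16.096)/(47.160) = -0.3413.
The system's lateral magnification is m_1 m_2 = (0.4043)(-0.3413) = -0.1380.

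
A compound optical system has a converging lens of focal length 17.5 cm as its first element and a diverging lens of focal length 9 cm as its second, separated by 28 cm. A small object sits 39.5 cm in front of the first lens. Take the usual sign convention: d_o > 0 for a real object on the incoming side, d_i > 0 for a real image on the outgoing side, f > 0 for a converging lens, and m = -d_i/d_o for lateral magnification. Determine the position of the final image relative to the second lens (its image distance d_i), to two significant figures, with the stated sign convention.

5.5 cm

First lens: d_i1 = 1/(1/17.5 - 1/39.5) = 31.420 cm.
This image would form 31.420 cm past lens 1, i.e. 3.420 cm beyond lens 2, so it is a virtual object for lens 2: d_o2 = 28 - 31.420 = -3.420 cm.
Second lens: d_i2 = 1/(1/(-9) - 1/(-3.420)) = 5.517 cm.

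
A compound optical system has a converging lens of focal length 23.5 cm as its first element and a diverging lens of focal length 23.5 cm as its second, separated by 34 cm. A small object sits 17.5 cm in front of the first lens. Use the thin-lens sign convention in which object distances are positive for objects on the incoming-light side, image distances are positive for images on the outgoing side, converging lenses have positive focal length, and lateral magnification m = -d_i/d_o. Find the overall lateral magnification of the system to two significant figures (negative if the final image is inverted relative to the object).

0.73

Applying the thin-lens equation to the first lens, 1/23.5 = 1/17.5 + 1/d_i1, which gives d_i1 = -68.542 cm.
Its lateral magnification is m_1 = -d_i1/d_o1 = -(-68.542)/17.5 = 3.9167.
With d_i1 < 0 the first image is virtual and lies on the object side; the object distance for lens 2 is d_o2 = 34 - (-68.542) = 102.542 cm.
Applying the thin-lens equation again with f_2 = -23.5 cm and d_o2 = 102.542 cm gives d_i2 = -19.119 cm.
m_2 = -(-19.119)/(102.542) = 0.1864.
Total m = m_1 x m_2 = (3.9167)(0.1864) = 0.7302.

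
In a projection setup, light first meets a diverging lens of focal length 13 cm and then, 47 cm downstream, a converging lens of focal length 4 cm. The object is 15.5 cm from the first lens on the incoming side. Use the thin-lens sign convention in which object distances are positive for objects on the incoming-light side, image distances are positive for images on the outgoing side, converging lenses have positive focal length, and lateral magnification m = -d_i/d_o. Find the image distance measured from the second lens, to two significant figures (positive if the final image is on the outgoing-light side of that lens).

4.3 cm

Lens 1: 1/d_i1 = 1/f_1 - 1/d_o1 = 1/(-13) - 1/15.5 = -0.14144 cm^-1, so d_i1 = -7.070 cm.
With d_i1 < 0 the first image is virtual and lies on the object side; the object distance for lens 2 is d_o2 = 47 - (-7.070) = 54.070 cm.
Lens 2: 1/d_i2 = 1/f_2 - 1/d_o2 = 1/4 - 1/(54.070) = 0.23151 cm^-1, so d_i2 = 4.320 cm.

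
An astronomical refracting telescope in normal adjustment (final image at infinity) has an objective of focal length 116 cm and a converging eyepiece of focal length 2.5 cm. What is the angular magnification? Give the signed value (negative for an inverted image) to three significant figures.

M = -f_obj/f_eye = -116/(2.5) = -46.400.

-46.4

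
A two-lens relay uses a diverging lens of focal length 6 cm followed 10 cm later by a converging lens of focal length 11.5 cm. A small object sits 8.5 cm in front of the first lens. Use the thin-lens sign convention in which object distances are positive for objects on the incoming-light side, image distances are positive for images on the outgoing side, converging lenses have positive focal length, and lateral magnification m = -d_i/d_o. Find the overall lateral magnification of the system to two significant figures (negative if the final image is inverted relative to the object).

-2.4

Applying the thin-lens equation to the first lens, 1/(-6) = 1/8.5 + 1/d_i1, which gives d_i1 = -3.517 cm.
Its lateral magnification is m_1 = -d_i1/d_o1 = -(-3.517)/8.5 = 0.4138.
The intermediate image is virtual, 3.517 cm to the left of lens 1, so d_o2 = L - d_i1 = 10 - (-3.517) = 13.517 cm.
Applying the thin-lens equation again with f_2 = 11.5 cm and d_o2 = 13.517 cm gives d_i2 = 77.060 cm.
m_2 = -(77.060)/(13.517) = -5.7009.
Total m = m_1 x m_2 = (0.4138)(-5.7009) = -2.3590.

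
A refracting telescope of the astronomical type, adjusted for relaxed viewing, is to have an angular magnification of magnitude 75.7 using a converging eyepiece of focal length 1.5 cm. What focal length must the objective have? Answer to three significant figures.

114 cm

|M| = f_obj/|f_eye|, so f_obj = |M| x |f_eye| = 75.7 x 1.5 = 113.550 cm.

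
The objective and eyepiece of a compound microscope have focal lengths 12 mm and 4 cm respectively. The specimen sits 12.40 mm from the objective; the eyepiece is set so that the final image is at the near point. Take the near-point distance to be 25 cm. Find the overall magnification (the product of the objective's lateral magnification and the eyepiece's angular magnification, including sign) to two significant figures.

-220

Convert to cm: f_obj = 12 mm = 1.2 cm; d_o = 12.40 mm = 1.24 cm.
Objective: 1/d_i = 1/f_obj - 1/d_o = 1/1.2 - 1/1.24 = 0.02688 cm^-1, so d_i = 37.200 cm.
m_obj = -d_i/d_o = -37.200/1.24 = -30.000.
Eyepiece angular magnification (image at near point): M_eye = 1 + D/f_e = 1 + 25/4 = 7.250.
Overall M = m_obj x M_eye = (-30.000)(7.250) = -217.50.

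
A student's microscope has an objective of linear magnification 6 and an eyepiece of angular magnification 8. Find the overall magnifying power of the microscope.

48

The overall magnification of a compound microscope is the product of the objective and eyepiece magnifications:
M = M_obj x M_eye = 6 x 8 = 48.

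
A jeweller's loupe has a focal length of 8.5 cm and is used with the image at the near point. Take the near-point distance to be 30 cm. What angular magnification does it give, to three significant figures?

4.53

M = 1 + D/f = 1 + 30/8.5 = 4.529.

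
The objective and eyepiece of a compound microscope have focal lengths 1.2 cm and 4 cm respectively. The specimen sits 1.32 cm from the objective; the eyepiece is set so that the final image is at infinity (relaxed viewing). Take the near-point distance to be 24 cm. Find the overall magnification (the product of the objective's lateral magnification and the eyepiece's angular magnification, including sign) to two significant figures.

-60

Objective: 1/d_i = 1/f_obj - 1/d_o = 1/1.2 - 1/1.32 = 0.07576 cm^-1, so d_i = 13.200 cm.
m_obj = -d_i/d_o = -13.200/1.32 = -10.000.
Eyepiece angular magnification (image at infinity): M_eye = D/f_e = 24/4 = 6.000.
Overall M = m_obj x M_eye = (-10.000)(6.000) = -60.00.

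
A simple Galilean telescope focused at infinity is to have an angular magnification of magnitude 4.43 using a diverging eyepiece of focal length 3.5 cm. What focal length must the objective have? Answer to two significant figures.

16 cm

|M| = f_obj/|f_eye|, so f_obj = |M| x |f_eye| = 4.43 x 3.5 = 15.505 cm.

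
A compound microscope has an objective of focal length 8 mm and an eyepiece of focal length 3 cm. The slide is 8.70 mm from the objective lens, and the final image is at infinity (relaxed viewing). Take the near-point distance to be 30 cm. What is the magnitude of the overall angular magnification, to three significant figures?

114

Convert to cm: f_obj = 8 mm = 0.8 cm; d_o = 8.70 mm = 0.87 cm.
Objective: 1/d_i = 1/f_obj - 1/d_o = 1/0.8 - 1/0.87 = 0.10057 cm^-1, so d_i = 9.943 cm.
m_obj = -d_i/d_o = -9.943/0.87 = -11.429.
Eyepiece angular magnification (image at infinity): M_eye = D/f_e = 30/3 = 10.000.
Overall M = m_obj x M_eye = (-11.429)(10.000) = -114.29.
|M| = 114.29.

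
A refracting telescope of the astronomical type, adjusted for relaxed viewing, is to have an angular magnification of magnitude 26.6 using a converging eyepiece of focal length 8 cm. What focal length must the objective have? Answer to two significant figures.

210 cm

|M| = f_obj/|f_eye|, so f_obj = |M| x |f_eye| = 26.6 x 8 = 212.800 cm.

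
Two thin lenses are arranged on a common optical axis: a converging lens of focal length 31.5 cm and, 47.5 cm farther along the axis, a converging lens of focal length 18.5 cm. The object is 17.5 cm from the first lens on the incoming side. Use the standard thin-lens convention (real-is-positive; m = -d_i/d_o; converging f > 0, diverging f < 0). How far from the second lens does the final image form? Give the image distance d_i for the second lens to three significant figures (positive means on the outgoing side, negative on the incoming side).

23.5 cm

Lens 1: 1/d_i1 = 1/f_1 - 1/d_o1 = 1/31.5 - 1/17.5 = -0.02540 cm^-1, so d_i1 = -39.375 cm.
The intermediate image is virtual, 39.375 cm to the left of lens 1, so d_o2 = L - d_i1 = 47.5 - (-39.375) = 86.875 cm.
Lens 2: 1/d_i2 = 1/f_2 - 1/d_o2 = 1/18.5 - 1/(86.875) = 0.04254 cm^-1, so d_i2 = 23.505 cm.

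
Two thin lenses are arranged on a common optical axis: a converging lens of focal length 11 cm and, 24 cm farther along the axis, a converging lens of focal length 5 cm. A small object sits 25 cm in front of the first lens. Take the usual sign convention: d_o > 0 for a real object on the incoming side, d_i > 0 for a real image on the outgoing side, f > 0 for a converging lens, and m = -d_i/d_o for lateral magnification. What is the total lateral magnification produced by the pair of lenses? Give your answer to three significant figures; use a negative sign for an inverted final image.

First lens: d_i1 = 1/(1/11 - 1/25) = 19.643 cm.
m_1 = -(19.643)/25 = -0.7857.
Object distance for lens 2: d_o2 = 24 - 19.643 = 4.357 cm.
Second lens: d_i2 = 1/(1/5 - 1/(4.357)) = -33.889 cm.
m_2 = -(-33.889)/(4.357) = 7.7778.
The system's lateral magnification is m_1 m_2 = (-0.7857)(7.7778) = -6.1111.

-6.11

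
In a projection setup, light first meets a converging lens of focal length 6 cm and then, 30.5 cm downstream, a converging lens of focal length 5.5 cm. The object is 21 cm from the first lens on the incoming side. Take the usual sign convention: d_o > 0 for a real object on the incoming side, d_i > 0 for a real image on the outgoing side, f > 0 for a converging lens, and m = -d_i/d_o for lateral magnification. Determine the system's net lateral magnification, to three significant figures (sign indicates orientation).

0.133

Lens 1: 1/d_i1 = 1/f_1 - 1/d_o1 = 1/6 - 1/21 = 0.11905 cm^-1, so d_i1 = 8.400 cm.
m_1 = -(8.400)/21 = -0.4000.
That image sits 22.100 cm in front of the second lens, so d_o2 = 22.100 cm.
Lens 2: 1/d_i2 = 1/f_2 - 1/d_o2 = 1/5.5 - 1/(22.100) = 0.13657 cm^-1, so d_i2 = 7.322 cm.
m_2 = -(7.322)/(22.100) = -0.3313.
Overall magnification: m = m_1 m_2 = 0.1325.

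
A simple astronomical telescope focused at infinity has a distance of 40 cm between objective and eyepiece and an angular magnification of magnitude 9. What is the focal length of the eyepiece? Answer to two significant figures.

In normal adjustment the tube length equals f_obj + f_eye and |M| = f_obj/f_eye.
So f_obj = 9 f_eye and 9 f_eye + f_eye = 40 cm, giving f_eye = 40/10 = 4.000 cm and f_obj = 36.000 cm.

4.0 cm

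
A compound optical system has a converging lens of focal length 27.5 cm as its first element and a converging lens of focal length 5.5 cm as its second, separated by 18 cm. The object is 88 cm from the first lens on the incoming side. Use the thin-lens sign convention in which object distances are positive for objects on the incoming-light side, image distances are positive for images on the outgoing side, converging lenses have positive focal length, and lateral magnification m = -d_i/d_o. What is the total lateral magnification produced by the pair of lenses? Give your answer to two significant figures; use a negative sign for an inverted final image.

First lens: d_i1 = 1/(1/27.5 - 1/88) = 40.000 cm.
m_1 = -(40.000)/88 = -0.4545.
Since 40.000 cm > 18 cm, the first image lies past the second lens and serves as a virtual object: d_o2 = L - d_i1 = -22.000 cm.
Second lens: d_i2 = 1/(1/5.5 - 1/(-22.000)) = 4.400 cm.
m_2 = -(4.400)/(-22.000) = 0.2000.
The system's lateral magnification is m_1 m_2 = (-0.4545)(0.2000) = -0.0909.

-0.091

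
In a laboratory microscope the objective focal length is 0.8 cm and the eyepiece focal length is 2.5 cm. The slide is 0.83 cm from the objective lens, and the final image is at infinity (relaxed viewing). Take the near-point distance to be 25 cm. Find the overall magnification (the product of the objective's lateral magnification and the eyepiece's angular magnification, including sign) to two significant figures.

-270

Objective: 1/d_i = 1/f_obj - 1/d_o = 1/0.8 - 1/0.83 = 0.04518 cm^-1, so d_i = 22.133 cm.
m_obj = -d_i/d_o = -22.133/0.83 = -26.667.
Eyepiece angular magnification (image at infinity): M_eye = D/f_e = 25/2.5 = 10.000.
Overall M = m_obj x M_eye = (-26.667)(10.000) = -266.67.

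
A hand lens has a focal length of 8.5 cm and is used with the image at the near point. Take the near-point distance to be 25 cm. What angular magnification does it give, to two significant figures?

M = 1 + D/f = 1 + 25/8.5 = 3.941.

3.9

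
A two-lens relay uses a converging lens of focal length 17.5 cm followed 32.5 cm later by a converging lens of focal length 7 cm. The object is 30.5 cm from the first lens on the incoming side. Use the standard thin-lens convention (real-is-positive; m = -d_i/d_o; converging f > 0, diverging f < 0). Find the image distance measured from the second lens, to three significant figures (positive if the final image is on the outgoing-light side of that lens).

Lens 1: 1/d_i1 = 1/f_1 - 1/d_o1 = 1/17.5 - 1/30.5 = 0.02436 cm^-1, so d_i1 = 41.058 cm.
This image would form 41.058 cm past lens 1, i.e. 8.558 cm beyond lens 2, so it is a virtual object for lens 2: d_o2 = 32.5 - 41.058 = -8.558 cm.
Lens 2: 1/d_i2 = 1/f_2 - 1/d_o2 = 1/7 - 1/(-8.558) = 0.25971 cm^-1, so d_i2 = 3.850 cm.

3.85 cm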